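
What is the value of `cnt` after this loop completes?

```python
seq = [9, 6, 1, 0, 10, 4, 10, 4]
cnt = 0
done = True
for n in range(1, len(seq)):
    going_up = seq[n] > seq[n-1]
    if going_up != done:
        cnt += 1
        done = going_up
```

Count direction changes in [9, 6, 1, 0, 10, 4, 10, 4]
`cnt` takes the values: 0 → 1 → 2 → 3 → 4 → 5

Answer: 5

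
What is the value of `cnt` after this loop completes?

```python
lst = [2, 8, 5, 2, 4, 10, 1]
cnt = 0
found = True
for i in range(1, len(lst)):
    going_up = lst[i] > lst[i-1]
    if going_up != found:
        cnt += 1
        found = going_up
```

Count direction changes in [2, 8, 5, 2, 4, 10, 1]
`cnt` takes the values: 0 → 1 → 2 → 3

Answer: 3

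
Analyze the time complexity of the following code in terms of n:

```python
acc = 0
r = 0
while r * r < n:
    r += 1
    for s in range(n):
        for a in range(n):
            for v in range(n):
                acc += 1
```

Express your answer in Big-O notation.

Each loop level contributes: √n × n × n × n. Multiplying the contributions gives O(n^3√n).

Answer: O(n^3√n)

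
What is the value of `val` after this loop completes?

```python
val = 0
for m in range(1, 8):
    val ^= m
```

XOR of 1 to 7
`val` takes the values: 0 → 1 → 3 → 0 → 4 → 1 → 7 → 0

Answer: 0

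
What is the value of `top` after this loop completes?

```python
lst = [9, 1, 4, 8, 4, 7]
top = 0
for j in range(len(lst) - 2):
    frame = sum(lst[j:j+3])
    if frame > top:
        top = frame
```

Max sum of 3-element window in [9, 1, 4, 8, 4, 7]
`top` takes the values: 0 → 14 → 16 → 19

Answer: 19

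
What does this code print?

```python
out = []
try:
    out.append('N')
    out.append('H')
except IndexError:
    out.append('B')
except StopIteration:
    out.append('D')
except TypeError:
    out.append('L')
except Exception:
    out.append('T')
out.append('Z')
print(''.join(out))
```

Execution trace: 'N' (try body) → 'H' (try body, no exception) → 'Z' (after the try/except). Output: NHZ

Answer: NHZ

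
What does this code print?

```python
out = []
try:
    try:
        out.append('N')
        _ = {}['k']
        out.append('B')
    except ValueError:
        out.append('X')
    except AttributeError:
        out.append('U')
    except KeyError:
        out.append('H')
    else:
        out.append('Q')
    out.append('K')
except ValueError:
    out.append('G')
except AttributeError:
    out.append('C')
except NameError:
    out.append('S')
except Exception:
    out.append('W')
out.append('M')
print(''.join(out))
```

Execution trace: 'N' (inner try body) → 'H' (inner except KeyError) → 'K' (try body, no exception) → 'M' (after the try/except). Output: NHKM

Answer: NHKM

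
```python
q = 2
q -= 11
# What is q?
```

Trace:
`q = 2` → q = 2
`q -= 11` → q = -9
So q = -9

Answer: -9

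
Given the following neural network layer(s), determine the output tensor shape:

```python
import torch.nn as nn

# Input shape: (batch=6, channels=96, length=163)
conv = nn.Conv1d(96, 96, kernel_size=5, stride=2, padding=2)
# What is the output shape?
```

Input: (6, 96, 163) -> Output: (6, 96, 82)

Answer: (6, 96, 82)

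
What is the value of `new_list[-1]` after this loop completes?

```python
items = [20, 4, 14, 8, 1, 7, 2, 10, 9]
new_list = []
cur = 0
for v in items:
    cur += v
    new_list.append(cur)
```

Cumulative sum ends at 75
`new_list` takes the values: [] → [20] → [20, 24] → [20, 24, 38] → [20, 24, 38, 46] → [20, 24, 38, 46, 47] → [20, 24, 38, 46, 47, 54] → [20, 24, 38, 46, 47, 54, 56] → [20, 24, 38, 46, 47, 54, 56, 66] → [20, 24, 38, 46, 47, 54, 56, 66, 75]
So `new_list[-1]` = 75

Answer: 75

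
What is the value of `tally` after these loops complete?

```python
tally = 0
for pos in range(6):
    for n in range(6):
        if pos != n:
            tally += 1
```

6² - 6 (exclude diagonal)
`tally` takes the values: 0 → 1 → 2 → 3 → 4 → 5 → 6 → 7 → 8 → 9 → 10 → 11 → 12 → 13 → 14 → 15 → 16 → 17 → 18 → 19 → 20 → 21 → 22 → 23 → 24 → 25 → 26 → 27 → 28 → 29 → 30

Answer: 30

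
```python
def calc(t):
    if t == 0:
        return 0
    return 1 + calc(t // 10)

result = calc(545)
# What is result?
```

Count of digits of 545: 3

Answer: 3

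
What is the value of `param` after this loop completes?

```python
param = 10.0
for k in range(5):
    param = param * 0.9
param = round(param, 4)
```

Exponential decay: 10.0 * 0.9^5
`param` takes the values: 10.0 → 9.0 → 8.1 → 7.29 → 6.561 → 5.9049

Answer: 5.9049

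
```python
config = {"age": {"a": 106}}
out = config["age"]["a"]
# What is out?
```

Trace:
`config = {"age": {"a": 106}}` → config = {'age': {'a': 106}}
`out = config["age"]["a"]` → out = 106
So out = 106

Answer: 106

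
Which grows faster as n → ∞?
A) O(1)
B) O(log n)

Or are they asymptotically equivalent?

O(1) vs O(log n): Higher order terms dominate.

Answer: B) O(log n) grows faster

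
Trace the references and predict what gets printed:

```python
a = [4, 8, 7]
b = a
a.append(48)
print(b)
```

Key concept: basic list aliasing.
Step by step:
`a = [4, 8, 7]` → a = [4, 8, 7]
`b = a` → b = [4, 8, 7] (same object as a)
`a.append(48)` → a = [4, 8, 7, 48] (same object as b); b = [4, 8, 7, 48] (same object as a)
`print(b)` → prints [4, 8, 7, 48]

Answer: [4, 8, 7, 48]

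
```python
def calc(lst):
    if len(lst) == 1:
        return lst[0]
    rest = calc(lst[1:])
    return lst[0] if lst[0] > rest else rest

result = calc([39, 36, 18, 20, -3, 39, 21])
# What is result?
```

Recursive max over [39, 36, 18, 20, -3, 39, 21] = 39

Answer: 39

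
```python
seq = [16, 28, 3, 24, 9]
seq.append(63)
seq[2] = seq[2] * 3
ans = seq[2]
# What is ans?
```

Trace:
`seq = [16, 28, 3, 24, 9]` → seq = [16, 28, 3, 24, 9]
`seq.append(63)` → seq = [16, 28, 3, 24, 9, 63]
`seq[2] = seq[2] * 3` → seq = [16, 28, 9, 24, 9, 63]
`ans = seq[2]` → ans = 9
So ans = 9

Answer: 9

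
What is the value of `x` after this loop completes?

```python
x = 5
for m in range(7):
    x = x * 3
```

Multiply by 3, 7 times: 5 * 3^7 = 10935
`x` takes the values: 5 → 15 → 45 → 135 → 405 → 1215 → 3645 → 10935

Answer: 10935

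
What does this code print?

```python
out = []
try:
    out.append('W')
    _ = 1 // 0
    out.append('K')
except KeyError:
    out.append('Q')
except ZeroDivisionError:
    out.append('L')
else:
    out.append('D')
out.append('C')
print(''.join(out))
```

Execution trace: 'W' (try body) → 'L' (except ZeroDivisionError) → 'C' (after the try/except). Output: WLC

Answer: WLC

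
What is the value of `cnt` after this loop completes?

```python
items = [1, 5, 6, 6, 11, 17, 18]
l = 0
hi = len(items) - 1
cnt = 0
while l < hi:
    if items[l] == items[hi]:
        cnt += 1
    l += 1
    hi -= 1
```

Count matching pairs from ends
`cnt` takes the values: 0

Answer: 0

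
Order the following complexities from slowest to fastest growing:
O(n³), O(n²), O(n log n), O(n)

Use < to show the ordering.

Ordered by growth rate: O(n) < O(n log n) < O(n²) < O(n³)

Answer: O(n) < O(n log n) < O(n²) < O(n³)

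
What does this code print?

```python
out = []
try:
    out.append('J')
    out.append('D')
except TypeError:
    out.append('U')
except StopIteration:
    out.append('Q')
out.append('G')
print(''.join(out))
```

Execution trace: 'J' (try body) → 'D' (try body, no exception) → 'G' (after the try/except). Output: JDG

Answer: JDG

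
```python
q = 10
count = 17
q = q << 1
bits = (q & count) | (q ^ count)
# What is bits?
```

Trace:
`q = 10` → q = 10
`count = 17` → count = 17
`q = q << 1` → q = 20
`bits = (q & count) | (q ^ count)` → bits = 21
So bits = 21

Answer: 21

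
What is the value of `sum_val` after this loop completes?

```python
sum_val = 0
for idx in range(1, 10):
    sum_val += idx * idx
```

Sum of squares 1² to 9² = 285
`sum_val` takes the values: 0 → 1 → 5 → 14 → 30 → 55 → 91 → 140 → 204 → 285

Answer: 285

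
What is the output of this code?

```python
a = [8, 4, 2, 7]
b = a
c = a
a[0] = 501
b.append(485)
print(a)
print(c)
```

Key concept: multiple aliases.
Step by step:
`a = [8, 4, 2, 7]` → a = [8, 4, 2, 7]
`b = a` → b = [8, 4, 2, 7] (same object as a)
`c = a` → c = [8, 4, 2, 7] (same object as a, b)
`a[0] = 501` → a = [501, 4, 2, 7] (same object as b, c); b = [501, 4, 2, 7] (same object as a, c); c = [501, 4, 2, 7] (same object as a, b)
`b.append(485)` → a = [501, 4, 2, 7, 485] (same object as b, c); b = [501, 4, 2, 7, 485] (same object as a, c); c = [501, 4, 2, 7, 485] (same object as a, b)
`print(a)` → prints [501, 4, 2, 7, 485]
`print(c)` → prints [501, 4, 2, 7, 485]

Answer:
[501, 4, 2, 7, 485]
[501, 4, 2, 7, 485]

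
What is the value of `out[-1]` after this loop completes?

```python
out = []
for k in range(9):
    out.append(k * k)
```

Last element of squares 0 to 8
`out` takes the values: [] → [0] → [0, 1] → [0, 1, 4] → [0, 1, 4, 9] → [0, 1, 4, 9, 16] → [0, 1, 4, 9, 16, 25] → [0, 1, 4, 9, 16, 25, 36] → [0, 1, 4, 9, 16, 25, 36, 49] → [0, 1, 4, 9, 16, 25, 36, 49, 64]
So `out[-1]` = 64

Answer: 64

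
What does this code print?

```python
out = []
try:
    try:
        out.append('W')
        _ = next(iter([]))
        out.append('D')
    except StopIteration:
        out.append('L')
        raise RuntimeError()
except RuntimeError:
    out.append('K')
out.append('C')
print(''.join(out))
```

Execution trace: 'W' (inner try body) → 'L' (inner except StopIteration) → 'K' (outer except RuntimeError) → 'C' (after the try/except). Output: WLKC

Answer: WLKC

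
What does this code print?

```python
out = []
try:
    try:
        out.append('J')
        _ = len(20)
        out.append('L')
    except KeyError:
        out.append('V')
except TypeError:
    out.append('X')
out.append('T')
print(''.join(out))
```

Execution trace: 'J' (try body) → 'X' (outer except TypeError) → 'T' (after the try/except). Output: JXT

Answer: JXT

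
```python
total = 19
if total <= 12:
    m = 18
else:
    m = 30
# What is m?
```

Trace:
`total = 19` → total = 19
`if total <= 12: ...` → total <= 12 is False, take else branch → m = 30
So m = 30

Answer: 30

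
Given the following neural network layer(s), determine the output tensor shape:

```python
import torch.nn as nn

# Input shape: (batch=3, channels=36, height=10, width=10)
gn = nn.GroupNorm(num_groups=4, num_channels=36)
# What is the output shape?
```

Input: (3, 36, 10, 10) -> Output: (3, 36, 10, 10)

Answer: (3, 36, 10, 10)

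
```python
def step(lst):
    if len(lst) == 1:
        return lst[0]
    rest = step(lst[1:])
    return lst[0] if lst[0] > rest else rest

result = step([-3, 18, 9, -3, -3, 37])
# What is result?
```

Recursive max over [-3, 18, 9, -3, -3, 37] = 37

Answer: 37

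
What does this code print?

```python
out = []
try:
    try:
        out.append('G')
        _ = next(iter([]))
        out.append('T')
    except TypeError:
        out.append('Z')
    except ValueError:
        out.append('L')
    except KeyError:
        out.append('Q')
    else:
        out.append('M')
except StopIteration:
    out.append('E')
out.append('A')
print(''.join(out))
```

Execution trace: 'G' (try body) → 'E' (outer except StopIteration) → 'A' (after the try/except). Output: GEA

Answer: GEA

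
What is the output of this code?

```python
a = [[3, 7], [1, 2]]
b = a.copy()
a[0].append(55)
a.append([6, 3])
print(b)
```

Key concept: shallow copy with nested lists.
Step by step:
`a = [[3, 7], [1, 2]]` → a = [[3, 7], [1, 2]]
`b = a.copy()` → b = [[3, 7], [1, 2]]
`a[0].append(55)` → a = [[3, 7, 55], [1, 2]]; b = [[3, 7, 55], [1, 2]]
`a.append([6, 3])` → a = [[3, 7, 55], [1, 2], [6, 3]]
`print(b)` → prints [[3, 7, 55], [1, 2]]

Answer: [[3, 7, 55], [1, 2]]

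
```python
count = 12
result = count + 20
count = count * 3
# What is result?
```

Trace:
`count = 12` → count = 12
`result = count + 20` → result = 32
`count = count * 3` → count = 36
So result = 32

Answer: 32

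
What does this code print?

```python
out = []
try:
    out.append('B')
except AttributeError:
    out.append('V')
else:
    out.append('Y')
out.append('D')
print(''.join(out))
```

Execution trace: 'B' (try body, no exception) → 'Y' (else) → 'D' (after the try/except). Output: BYD

Answer: BYD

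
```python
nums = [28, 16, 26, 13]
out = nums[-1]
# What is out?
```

Trace:
`nums = [28, 16, 26, 13]` → nums = [28, 16, 26, 13]
`out = nums[-1]` → out = 13
So out = 13

Answer: 13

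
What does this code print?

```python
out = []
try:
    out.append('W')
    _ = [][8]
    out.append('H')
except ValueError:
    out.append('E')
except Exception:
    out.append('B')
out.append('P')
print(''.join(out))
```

Execution trace: 'W' (try body) → 'B' (except Exception) → 'P' (after the try/except). Output: WBP

Answer: WBP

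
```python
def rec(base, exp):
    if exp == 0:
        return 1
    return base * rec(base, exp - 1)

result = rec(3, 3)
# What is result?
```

rec(3, 3) = 3 * 3 * 3 = 27

Answer: 27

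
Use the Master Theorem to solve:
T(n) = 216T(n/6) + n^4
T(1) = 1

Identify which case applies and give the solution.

a=216, b=6, f(n)=n^4. log_6(216) = 3. Since c=4 > 3 and the regularity condition holds (216(n/6)^4 = (216/6^4)n^4 with 216/6^4 < 1), Case 3 applies: T(n) = Θ(f(n)) = O(n^4).

Answer: O(n^4) - Case 3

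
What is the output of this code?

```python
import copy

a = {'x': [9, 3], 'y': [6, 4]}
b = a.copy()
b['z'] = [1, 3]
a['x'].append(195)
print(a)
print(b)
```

Key concept: shallow copy of dict with mutable values.
Step by step:
`a = {'x': [9, 3], 'y': [6, 4]}` → a = {'x': [9, 3], 'y': [6, 4]}
`b = a.copy()` → b = {'x': [9, 3], 'y': [6, 4]}
`b['z'] = [1, 3]` → b = {'x': [9, 3], 'y': [6, 4], 'z': [1, 3]}
`a['x'].append(195)` → a = {'x': [9, 3, 195], 'y': [6, 4]}; b = {'x': [9, 3, 195], 'y': [6, 4], 'z': [1, 3]}
`print(a)` → prints {'x': [9, 3, 195], 'y': [6, 4]}
`print(b)` → prints {'x': [9, 3, 195], 'y': [6, 4], 'z': [1, 3]}

Answer:
{'x': [9, 3, 195], 'y': [6, 4]}
{'x': [9, 3, 195], 'y': [6, 4], 'z': [1, 3]}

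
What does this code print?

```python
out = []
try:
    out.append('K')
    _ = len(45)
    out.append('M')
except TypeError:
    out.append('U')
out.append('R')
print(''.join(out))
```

Execution trace: 'K' (try body) → 'U' (except TypeError) → 'R' (after the try/except). Output: KUR

Answer: KUR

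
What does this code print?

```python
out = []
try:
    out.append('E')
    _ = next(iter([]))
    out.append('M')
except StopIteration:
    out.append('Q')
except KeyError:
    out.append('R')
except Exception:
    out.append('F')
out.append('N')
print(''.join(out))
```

Execution trace: 'E' (try body) → 'Q' (except StopIteration) → 'N' (after the try/except). Output: EQN

Answer: EQN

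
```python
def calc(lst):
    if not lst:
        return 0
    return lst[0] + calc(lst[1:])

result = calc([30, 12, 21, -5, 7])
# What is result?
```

30 + 12 + 21 + (-5) + 7 + 0 = 65

Answer: 65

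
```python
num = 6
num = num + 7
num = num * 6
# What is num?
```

Trace:
`num = 6` → num = 6
`num = num + 7` → num = 13
`num = num * 6` → num = 78
So num = 78

Answer: 78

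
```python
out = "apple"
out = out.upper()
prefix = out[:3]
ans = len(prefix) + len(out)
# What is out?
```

Trace:
`out = "apple"` → out = 'apple'
`out = out.upper()` → out = 'APPLE'
`prefix = out[:3]` → prefix = 'APP'
`ans = len(prefix) + len(out)` → ans = 8
So out = 'APPLE'

Answer: 'APPLE'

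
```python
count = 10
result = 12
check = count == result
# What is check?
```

Trace:
`count = 10` → count = 10
`result = 12` → result = 12
`check = count == result` → check = False
So check = False

Answer: False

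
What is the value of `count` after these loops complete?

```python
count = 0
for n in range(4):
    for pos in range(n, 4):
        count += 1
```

Upper triangle: 4 + 3 + ... + 1
`count` takes the values: 0 → 1 → 2 → 3 → 4 → 5 → 6 → 7 → 8 → 9 → 10

Answer: 10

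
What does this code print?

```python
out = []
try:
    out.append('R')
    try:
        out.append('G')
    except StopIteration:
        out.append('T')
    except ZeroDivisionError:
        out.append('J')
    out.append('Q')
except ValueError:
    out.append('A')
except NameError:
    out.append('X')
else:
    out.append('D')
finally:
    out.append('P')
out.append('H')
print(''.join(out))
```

Execution trace: 'R' (try body) → 'G' (inner try body, no exception) → 'Q' (try body, no exception) → 'D' (else) → 'P' (finally) → 'H' (after the try/except). Output: RGQDPH

Answer: RGQDPH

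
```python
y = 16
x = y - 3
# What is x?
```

Trace:
`y = 16` → y = 16
`x = y - 3` → x = 13
So x = 13

Answer: 13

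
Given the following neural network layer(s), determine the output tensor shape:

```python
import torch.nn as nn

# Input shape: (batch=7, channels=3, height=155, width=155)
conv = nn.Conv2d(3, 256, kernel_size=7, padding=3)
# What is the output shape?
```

Input: (7, 3, 155, 155) -> Output: (7, 256, 155, 155)

Answer: (7, 256, 155, 155)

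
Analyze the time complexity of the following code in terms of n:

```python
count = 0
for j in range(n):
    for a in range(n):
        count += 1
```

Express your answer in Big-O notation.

Each loop level contributes: n × n. Multiplying the contributions gives O(n^2).

Answer: O(n^2)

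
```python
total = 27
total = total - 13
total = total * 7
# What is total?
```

Trace:
`total = 27` → total = 27
`total = total - 13` → total = 14
`total = total * 7` → total = 98
So total = 98

Answer: 98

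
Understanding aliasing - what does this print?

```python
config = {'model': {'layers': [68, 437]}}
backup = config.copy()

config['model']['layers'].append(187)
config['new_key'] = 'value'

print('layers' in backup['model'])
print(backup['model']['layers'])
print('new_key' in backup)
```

Key concept: shallow copy gotcha with nested dict.
Step by step:
`config = {'model': {'layers': [68, 437]}}` → config = {'model': {'layers': [68, 437]}}
`backup = config.copy()` → backup = {'model': {'layers': [68, 437]}}
`config['model']['layers'].append(187)` → config = {'model': {'layers': [68, 437, 187]}}; backup = {'model': {'layers': [68, 437, 187]}}
`config['new_key'] = 'value'` → config = {'model': {'layers': [68, 437, 187]}, 'new_key': 'value'}
`print('layers' in backup['model'])` → prints True
`print(backup['model']['layers'])` → prints [68, 437, 187]
`print('new_key' in backup)` → prints False

Answer:
True
[68, 437, 187]
False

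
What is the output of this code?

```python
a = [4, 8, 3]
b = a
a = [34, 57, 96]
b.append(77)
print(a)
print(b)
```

Key concept: rebinding vs mutation: a is rebound to a new list, b still points at the original.
Step by step:
`a = [4, 8, 3]` → a = [4, 8, 3]
`b = a` → b = [4, 8, 3] (same object as a)
`a = [34, 57, 96]` → a = [34, 57, 96]
`b.append(77)` → b = [4, 8, 3, 77]
`print(a)` → prints [34, 57, 96]
`print(b)` → prints [4, 8, 3, 77]

Answer:
[34, 57, 96]
[4, 8, 3, 77]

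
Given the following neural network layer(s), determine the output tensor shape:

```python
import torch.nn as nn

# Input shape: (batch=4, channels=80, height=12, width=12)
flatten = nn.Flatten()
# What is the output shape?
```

Input: (4, 80, 12, 12) -> Output: (4, 11520)

Answer: (4, 11520)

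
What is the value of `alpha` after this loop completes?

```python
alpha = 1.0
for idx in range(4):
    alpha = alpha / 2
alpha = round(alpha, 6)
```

Halving LR 4 times: 1 / 2^4
`alpha` takes the values: 1.0 → 0.5 → 0.25 → 0.125 → 0.0625

Answer: 0.0625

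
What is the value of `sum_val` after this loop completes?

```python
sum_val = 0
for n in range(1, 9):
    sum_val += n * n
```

Sum of squares 1² to 8² = 204
`sum_val` takes the values: 0 → 1 → 5 → 14 → 30 → 55 → 91 → 140 → 204

Answer: 204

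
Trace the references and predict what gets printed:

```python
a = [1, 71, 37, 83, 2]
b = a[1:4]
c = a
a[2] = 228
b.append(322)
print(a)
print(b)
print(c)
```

Key concept: slice vs alias.
Step by step:
`a = [1, 71, 37, 83, 2]` → a = [1, 71, 37, 83, 2]
`b = a[1:4]` → b = [71, 37, 83]
`c = a` → c = [1, 71, 37, 83, 2] (same object as a)
`a[2] = 228` → a = [1, 71, 228, 83, 2] (same object as c); c = [1, 71, 228, 83, 2] (same object as a)
`b.append(322)` → b = [71, 37, 83, 322]
`print(a)` → prints [1, 71, 228, 83, 2]
`print(b)` → prints [71, 37, 83, 322]
`print(c)` → prints [1, 71, 228, 83, 2]

Answer:
[1, 71, 228, 83, 2]
[71, 37, 83, 322]
[1, 71, 228, 83, 2]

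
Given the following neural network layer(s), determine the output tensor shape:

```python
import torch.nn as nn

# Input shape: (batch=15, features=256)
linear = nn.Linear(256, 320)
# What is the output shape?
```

Input: (15, 256) -> Output: (15, 320)

Answer: (15, 320)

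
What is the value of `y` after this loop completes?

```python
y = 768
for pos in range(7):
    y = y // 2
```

Halve 7 times: 768 // 2^7 = 6
`y` takes the values: 768 → 384 → 192 → 96 → 48 → 24 → 12 → 6

Answer: 6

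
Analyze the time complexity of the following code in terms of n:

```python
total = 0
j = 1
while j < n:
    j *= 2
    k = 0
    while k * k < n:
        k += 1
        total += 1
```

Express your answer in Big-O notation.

Each loop level contributes: log n × √n. Multiplying the contributions gives O(√n log n).

Answer: O(√n log n)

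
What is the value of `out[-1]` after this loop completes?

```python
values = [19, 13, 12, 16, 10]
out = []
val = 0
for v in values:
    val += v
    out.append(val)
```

Cumulative sum ends at 70
`out` takes the values: [] → [19] → [19, 32] → [19, 32, 44] → [19, 32, 44, 60] → [19, 32, 44, 60, 70]
So `out[-1]` = 70

Answer: 70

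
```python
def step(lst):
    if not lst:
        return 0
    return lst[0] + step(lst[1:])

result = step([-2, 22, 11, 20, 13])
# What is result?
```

(-2) + 22 + 11 + 20 + 13 + 0 = 64

Answer: 64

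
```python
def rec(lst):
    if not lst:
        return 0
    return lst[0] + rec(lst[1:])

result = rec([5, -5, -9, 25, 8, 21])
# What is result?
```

5 + (-5) + (-9) + 25 + 8 + 21 + 0 = 45

Answer: 45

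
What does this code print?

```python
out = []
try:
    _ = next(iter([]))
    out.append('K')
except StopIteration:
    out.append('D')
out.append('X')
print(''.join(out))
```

Execution trace: 'D' (except StopIteration) → 'X' (after the try/except). Output: DX

Answer: DX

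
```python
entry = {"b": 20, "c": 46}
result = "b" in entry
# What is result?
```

Trace:
`entry = {"b": 20, "c": 46}` → entry = {'b': 20, 'c': 46}
`result = "b" in entry` → result = True
So result = True

Answer: True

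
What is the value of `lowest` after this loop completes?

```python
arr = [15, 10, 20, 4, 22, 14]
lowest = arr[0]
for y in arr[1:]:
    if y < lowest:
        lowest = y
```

Minimum of [15, 10, 20, 4, 22, 14]
`lowest` takes the values: 15 → 10 → 4

Answer: 4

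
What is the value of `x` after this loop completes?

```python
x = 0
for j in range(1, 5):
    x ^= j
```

XOR of 1 to 4
`x` takes the values: 0 → 1 → 3 → 0 → 4

Answer: 4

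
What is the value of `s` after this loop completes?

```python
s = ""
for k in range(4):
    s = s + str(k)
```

Concatenate digits 0 to 3
`s` takes the values: "" → "0" → "01" → "012" → "0123"

Answer: "0123"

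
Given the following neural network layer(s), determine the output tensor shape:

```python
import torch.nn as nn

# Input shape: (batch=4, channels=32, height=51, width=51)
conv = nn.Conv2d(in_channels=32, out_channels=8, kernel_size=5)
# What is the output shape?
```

Input: (4, 32, 51, 51) -> Output: (4, 8, 47, 47)

Answer: (4, 8, 47, 47)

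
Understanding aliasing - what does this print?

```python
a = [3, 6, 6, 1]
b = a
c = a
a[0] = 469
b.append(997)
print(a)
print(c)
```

Key concept: multiple aliases.
Step by step:
`a = [3, 6, 6, 1]` → a = [3, 6, 6, 1]
`b = a` → b = [3, 6, 6, 1] (same object as a)
`c = a` → c = [3, 6, 6, 1] (same object as a, b)
`a[0] = 469` → a = [469, 6, 6, 1] (same object as b, c); b = [469, 6, 6, 1] (same object as a, c); c = [469, 6, 6, 1] (same object as a, b)
`b.append(997)` → a = [469, 6, 6, 1, 997] (same object as b, c); b = [469, 6, 6, 1, 997] (same object as a, c); c = [469, 6, 6, 1, 997] (same object as a, b)
`print(a)` → prints [469, 6, 6, 1, 997]
`print(c)` → prints [469, 6, 6, 1, 997]

Answer:
[469, 6, 6, 1, 997]
[469, 6, 6, 1, 997]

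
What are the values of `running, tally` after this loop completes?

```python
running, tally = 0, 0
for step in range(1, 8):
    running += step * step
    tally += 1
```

Sum of squares and count
`running, tally` takes the values: (0, 0) → (1, 0) → (1, 1) → (5, 1) → (5, 2) → (14, 2) → (14, 3) → (30, 3) → (30, 4) → (55, 4) → (55, 5) → (91, 5) → (91, 6) → (140, 6) → (140, 7)

Answer: 140, 7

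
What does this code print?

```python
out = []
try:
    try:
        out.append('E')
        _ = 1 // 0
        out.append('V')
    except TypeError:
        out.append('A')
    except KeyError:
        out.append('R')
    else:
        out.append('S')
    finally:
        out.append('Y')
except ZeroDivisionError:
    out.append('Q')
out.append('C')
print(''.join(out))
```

Execution trace: 'E' (try body) → 'Y' (finally) → 'Q' (outer except ZeroDivisionError) → 'C' (after the try/except). Output: EYQC

Answer: EYQC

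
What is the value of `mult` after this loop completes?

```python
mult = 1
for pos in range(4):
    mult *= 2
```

2^4 = 16
`mult` takes the values: 1 → 2 → 4 → 8 → 16

Answer: 16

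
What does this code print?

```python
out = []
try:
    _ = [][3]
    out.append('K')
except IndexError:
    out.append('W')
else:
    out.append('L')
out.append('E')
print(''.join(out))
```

Execution trace: 'W' (except IndexError) → 'E' (after the try/except). Output: WE

Answer: WE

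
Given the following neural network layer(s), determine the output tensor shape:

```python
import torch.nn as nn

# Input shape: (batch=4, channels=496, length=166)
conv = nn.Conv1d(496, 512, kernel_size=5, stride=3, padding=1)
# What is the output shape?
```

Input: (4, 496, 166) -> Output: (4, 512, 55)

Answer: (4, 512, 55)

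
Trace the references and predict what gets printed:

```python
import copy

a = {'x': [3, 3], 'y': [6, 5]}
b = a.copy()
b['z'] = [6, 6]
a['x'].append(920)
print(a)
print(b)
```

Key concept: shallow copy of dict with mutable values.
Step by step:
`a = {'x': [3, 3], 'y': [6, 5]}` → a = {'x': [3, 3], 'y': [6, 5]}
`b = a.copy()` → b = {'x': [3, 3], 'y': [6, 5]}
`b['z'] = [6, 6]` → b = {'x': [3, 3], 'y': [6, 5], 'z': [6, 6]}
`a['x'].append(920)` → a = {'x': [3, 3, 920], 'y': [6, 5]}; b = {'x': [3, 3, 920], 'y': [6, 5], 'z': [6, 6]}
`print(a)` → prints {'x': [3, 3, 920], 'y': [6, 5]}
`print(b)` → prints {'x': [3, 3, 920], 'y': [6, 5], 'z': [6, 6]}

Answer:
{'x': [3, 3, 920], 'y': [6, 5]}
{'x': [3, 3, 920], 'y': [6, 5], 'z': [6, 6]}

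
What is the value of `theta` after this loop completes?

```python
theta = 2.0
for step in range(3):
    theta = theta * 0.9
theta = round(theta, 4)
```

Exponential decay: 2.0 * 0.9^3
`theta` takes the values: 2.0 → 1.8 → 1.62 → 1.458

Answer: 1.458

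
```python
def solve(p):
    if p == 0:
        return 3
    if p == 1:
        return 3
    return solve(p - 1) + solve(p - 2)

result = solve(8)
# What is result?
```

Build up from base cases: solve(0)=3, solve(1)=3, solve(2)=6, solve(3)=9, solve(4)=15, solve(5)=24, solve(6)=39, ..., solve(8)=102

Answer: 102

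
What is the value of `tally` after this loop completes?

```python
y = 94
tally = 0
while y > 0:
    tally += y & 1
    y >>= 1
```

Count set bits in 94 (binary: 0b1011110)
`tally` takes the values: 0 → 1 → 2 → 3 → 4 → 5

Answer: 5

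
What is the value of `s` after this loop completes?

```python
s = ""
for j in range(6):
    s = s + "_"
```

Repeat '_' 6 times
`s` takes the values: "" → "_" → "__" → "___" → "____" → "_____" → "______"

Answer: "______"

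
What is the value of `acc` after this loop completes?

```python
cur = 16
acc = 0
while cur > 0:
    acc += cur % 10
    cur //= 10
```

Sum digits of 16
`acc` takes the values: 0 → 6 → 7

Answer: 7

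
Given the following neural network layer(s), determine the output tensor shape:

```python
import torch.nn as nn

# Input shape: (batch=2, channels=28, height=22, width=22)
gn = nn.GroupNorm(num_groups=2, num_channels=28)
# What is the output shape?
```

Input: (2, 28, 22, 22) -> Output: (2, 28, 22, 22)

Answer: (2, 28, 22, 22)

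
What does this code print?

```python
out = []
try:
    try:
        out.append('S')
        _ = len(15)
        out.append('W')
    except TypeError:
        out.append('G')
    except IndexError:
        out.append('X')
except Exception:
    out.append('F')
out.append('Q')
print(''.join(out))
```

Execution trace: 'S' (inner try body) → 'G' (inner except TypeError) → 'Q' (after the try/except). Output: SGQ

Answer: SGQ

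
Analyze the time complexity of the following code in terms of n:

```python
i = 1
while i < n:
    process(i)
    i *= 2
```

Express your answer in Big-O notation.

This is Logarithmic loop. Time complexity: O(log n).

Answer: O(log n)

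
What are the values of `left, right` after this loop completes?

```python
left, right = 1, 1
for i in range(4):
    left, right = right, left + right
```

Fibonacci: after 4 iterations
`left, right` takes the values: (1, 1) → (1, 2) → (2, 3) → (3, 5) → (5, 8)

Answer: 5, 8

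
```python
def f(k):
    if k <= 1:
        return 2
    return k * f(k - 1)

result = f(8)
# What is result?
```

f(8) = 8 * 7 * 6 * 5 * 4 * 3 * 2 * 2 = 80640

Answer: 80640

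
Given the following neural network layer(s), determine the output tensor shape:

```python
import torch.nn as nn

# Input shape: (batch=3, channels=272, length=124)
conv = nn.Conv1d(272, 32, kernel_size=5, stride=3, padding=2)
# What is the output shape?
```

Input: (3, 272, 124) -> Output: (3, 32, 42)

Answer: (3, 32, 42)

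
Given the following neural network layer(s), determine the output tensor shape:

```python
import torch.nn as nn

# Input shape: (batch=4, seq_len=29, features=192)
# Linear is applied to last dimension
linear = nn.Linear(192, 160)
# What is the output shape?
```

Input: (4, 29, 192) -> Output: (4, 29, 160)

Answer: (4, 29, 160)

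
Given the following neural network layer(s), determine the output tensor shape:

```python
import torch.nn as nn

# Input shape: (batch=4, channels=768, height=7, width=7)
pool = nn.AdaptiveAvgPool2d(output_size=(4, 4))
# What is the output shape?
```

Input: (4, 768, 7, 7) -> Output: (4, 768, 4, 4)

Answer: (4, 768, 4, 4)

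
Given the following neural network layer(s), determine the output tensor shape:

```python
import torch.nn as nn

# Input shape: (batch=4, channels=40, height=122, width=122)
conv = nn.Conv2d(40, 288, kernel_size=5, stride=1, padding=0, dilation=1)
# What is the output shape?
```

Input: (4, 40, 122, 122) -> Output: (4, 288, 118, 118)

Answer: (4, 288, 118, 118)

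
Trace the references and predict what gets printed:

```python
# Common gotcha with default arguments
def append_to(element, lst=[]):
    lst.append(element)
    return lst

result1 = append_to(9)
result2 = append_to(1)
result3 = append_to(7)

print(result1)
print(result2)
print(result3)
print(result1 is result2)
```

Key concept: mutable default argument gotcha.
Step by step:
`result1 = append_to(9)` → result1 = [9]
`result2 = append_to(1)` → result1 = [9, 1] (same object as result2); result2 = [9, 1] (same object as result1)
`result3 = append_to(7)` → result1 = [9, 1, 7] (same object as result2, result3); result2 = [9, 1, 7] (same object as result1, result3); result3 = [9, 1, 7] (same object as result1, result2)
`print(result1)` → prints [9, 1, 7]
`print(result2)` → prints [9, 1, 7]
`print(result3)` → prints [9, 1, 7]
`print(result1 is result2)` → prints True

Answer:
[9, 1, 7]
[9, 1, 7]
[9, 1, 7]
True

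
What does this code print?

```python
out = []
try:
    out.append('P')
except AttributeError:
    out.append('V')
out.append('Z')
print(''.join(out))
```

Execution trace: 'P' (try body, no exception) → 'Z' (after the try/except). Output: PZ

Answer: PZ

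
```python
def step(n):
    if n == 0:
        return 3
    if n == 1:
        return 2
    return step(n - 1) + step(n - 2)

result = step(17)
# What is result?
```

Build up from base cases: step(0)=3, step(1)=2, step(2)=5, step(3)=7, step(4)=12, step(5)=19, step(6)=31, ..., step(17)=6155

Answer: 6155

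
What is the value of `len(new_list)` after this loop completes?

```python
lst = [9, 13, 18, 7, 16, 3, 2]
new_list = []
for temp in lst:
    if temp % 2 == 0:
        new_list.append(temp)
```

Count even numbers in [9, 13, 18, 7, 16, 3, 2]
`new_list` takes the values: [] → [18] → [18, 16] → [18, 16, 2]
So `len(new_list)` = 3

Answer: 3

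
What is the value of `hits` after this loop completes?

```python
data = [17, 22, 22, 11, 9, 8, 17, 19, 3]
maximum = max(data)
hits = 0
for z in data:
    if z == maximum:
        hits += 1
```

Count of max value 22 in [17, 22, 22, 11, 9, 8, 17, 19, 3]
`hits` takes the values: 0 → 1 → 2

Answer: 2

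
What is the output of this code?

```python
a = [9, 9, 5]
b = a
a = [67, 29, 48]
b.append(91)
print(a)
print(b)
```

Key concept: rebinding vs mutation: a is rebound to a new list, b still points at the original.
Step by step:
`a = [9, 9, 5]` → a = [9, 9, 5]
`b = a` → b = [9, 9, 5] (same object as a)
`a = [67, 29, 48]` → a = [67, 29, 48]
`b.append(91)` → b = [9, 9, 5, 91]
`print(a)` → prints [67, 29, 48]
`print(b)` → prints [9, 9, 5, 91]

Answer:
[67, 29, 48]
[9, 9, 5, 91]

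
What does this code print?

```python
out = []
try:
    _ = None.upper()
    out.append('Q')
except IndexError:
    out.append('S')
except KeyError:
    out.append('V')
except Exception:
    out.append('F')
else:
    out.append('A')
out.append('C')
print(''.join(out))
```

Execution trace: 'F' (except Exception) → 'C' (after the try/except). Output: FC

Answer: FC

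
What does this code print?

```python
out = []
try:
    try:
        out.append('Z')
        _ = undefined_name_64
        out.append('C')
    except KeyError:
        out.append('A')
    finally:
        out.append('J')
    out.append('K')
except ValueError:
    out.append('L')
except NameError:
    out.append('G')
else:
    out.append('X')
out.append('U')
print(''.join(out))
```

Execution trace: 'Z' (inner try body) → 'J' (inner finally) → 'G' (except NameError) → 'U' (after the try/except). Output: ZJGU

Answer: ZJGU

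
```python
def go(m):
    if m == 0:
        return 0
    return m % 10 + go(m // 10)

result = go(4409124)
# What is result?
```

Sum of digits of 4409124: 4 + 2 + 1 + 9 + 0 + 4 + 4 = 24

Answer: 24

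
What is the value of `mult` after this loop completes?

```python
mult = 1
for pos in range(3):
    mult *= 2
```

2^3 = 8
`mult` takes the values: 1 → 2 → 4 → 8

Answer: 8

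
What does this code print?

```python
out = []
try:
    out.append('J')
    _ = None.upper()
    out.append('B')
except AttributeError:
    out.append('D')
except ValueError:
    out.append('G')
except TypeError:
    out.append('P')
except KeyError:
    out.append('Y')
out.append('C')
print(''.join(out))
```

Execution trace: 'J' (try body) → 'D' (except AttributeError) → 'C' (after the try/except). Output: JDC

Answer: JDC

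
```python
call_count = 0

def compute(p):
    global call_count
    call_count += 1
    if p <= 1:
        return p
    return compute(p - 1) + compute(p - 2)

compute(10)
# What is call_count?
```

Calls(p) = 1 + Calls(p-1) + Calls(p-2); Calls(0)=Calls(1)=1. For p=10 this gives 177.

Answer: 177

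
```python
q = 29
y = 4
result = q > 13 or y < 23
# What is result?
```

Trace:
`q = 29` → q = 29
`y = 4` → y = 4
`result = q > 13 or y < 23` → result = True
So result = True

Answer: True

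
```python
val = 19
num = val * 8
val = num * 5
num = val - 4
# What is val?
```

Trace:
`val = 19` → val = 19
`num = val * 8` → num = 152
`val = num * 5` → val = 760
`num = val - 4` → num = 756
So val = 760

Answer: 760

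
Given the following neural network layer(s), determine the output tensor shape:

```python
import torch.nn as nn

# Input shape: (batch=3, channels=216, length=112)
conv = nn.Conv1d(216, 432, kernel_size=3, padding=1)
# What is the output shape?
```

Input: (3, 216, 112) -> Output: (3, 432, 112)

Answer: (3, 432, 112)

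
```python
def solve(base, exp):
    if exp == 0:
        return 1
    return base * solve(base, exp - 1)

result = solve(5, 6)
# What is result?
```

solve(5, 6) = 5 * 5 * 5 * 5 * 5 * 5 = 15625

Answer: 15625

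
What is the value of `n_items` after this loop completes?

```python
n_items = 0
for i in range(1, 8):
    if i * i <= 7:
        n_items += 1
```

Count numbers where i² ≤ 7
`n_items` takes the values: 0 → 1 → 2

Answer: 2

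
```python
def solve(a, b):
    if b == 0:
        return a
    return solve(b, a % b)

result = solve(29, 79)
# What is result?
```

solve(29, 79) -> solve(79, 29) -> solve(29, 21) -> solve(21, 8) -> solve(8, 5) -> solve(5, 3) -> solve(3, 2) -> solve(2, 1) -> solve(1, 0) -> 1

Answer: 1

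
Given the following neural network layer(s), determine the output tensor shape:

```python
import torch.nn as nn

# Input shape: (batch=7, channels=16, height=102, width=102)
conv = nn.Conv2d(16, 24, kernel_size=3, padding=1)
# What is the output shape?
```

Input: (7, 16, 102, 102) -> Output: (7, 24, 102, 102)

Answer: (7, 24, 102, 102)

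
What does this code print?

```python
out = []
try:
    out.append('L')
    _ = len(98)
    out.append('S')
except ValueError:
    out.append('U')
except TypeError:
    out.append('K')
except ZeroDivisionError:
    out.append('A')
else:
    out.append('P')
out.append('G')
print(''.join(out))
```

Execution trace: 'L' (try body) → 'K' (except TypeError) → 'G' (after the try/except). Output: LKG

Answer: LKG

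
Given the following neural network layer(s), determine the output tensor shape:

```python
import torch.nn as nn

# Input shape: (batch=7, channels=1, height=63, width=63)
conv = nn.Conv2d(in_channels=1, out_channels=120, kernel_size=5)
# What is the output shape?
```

Input: (7, 1, 63, 63) -> Output: (7, 120, 59, 59)

Answer: (7, 120, 59, 59)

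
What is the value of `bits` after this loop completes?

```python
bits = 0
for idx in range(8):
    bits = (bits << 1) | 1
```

Build 8 consecutive 1-bits: 0b11111111
`bits` takes the values: 0 → 1 → 3 → 7 → 15 → 31 → 63 → 127 → 255

Answer: 255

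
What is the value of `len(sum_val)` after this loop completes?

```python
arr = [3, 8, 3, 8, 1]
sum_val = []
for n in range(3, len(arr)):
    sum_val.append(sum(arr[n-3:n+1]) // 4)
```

Number of 4-element averages
`sum_val` takes the values: [] → [5] → [5, 5]
So `len(sum_val)` = 2

Answer: 2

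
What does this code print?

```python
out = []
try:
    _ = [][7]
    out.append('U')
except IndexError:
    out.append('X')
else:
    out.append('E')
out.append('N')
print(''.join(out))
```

Execution trace: 'X' (except IndexError) → 'N' (after the try/except). Output: XN

Answer: XN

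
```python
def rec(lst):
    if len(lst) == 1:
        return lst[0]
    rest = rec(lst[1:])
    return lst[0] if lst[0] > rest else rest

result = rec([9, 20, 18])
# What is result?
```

Recursive max over [9, 20, 18] = 20

Answer: 20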